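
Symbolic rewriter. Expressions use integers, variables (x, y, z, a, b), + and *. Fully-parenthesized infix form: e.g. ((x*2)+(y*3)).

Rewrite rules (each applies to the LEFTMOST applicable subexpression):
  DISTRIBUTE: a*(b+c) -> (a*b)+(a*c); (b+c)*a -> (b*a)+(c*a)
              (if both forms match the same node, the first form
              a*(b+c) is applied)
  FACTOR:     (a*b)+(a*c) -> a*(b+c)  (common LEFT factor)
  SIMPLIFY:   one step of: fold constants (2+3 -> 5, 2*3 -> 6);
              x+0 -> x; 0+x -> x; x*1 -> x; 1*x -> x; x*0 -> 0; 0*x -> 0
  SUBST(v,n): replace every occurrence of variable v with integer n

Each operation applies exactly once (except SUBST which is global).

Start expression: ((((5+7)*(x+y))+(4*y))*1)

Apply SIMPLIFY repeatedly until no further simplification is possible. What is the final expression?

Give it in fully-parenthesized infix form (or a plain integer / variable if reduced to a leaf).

Answer: ((12*(x+y))+(4*y))

Derivation:
Start: ((((5+7)*(x+y))+(4*y))*1)
Step 1: at root: ((((5+7)*(x+y))+(4*y))*1) -> (((5+7)*(x+y))+(4*y)); overall: ((((5+7)*(x+y))+(4*y))*1) -> (((5+7)*(x+y))+(4*y))
Step 2: at LL: (5+7) -> 12; overall: (((5+7)*(x+y))+(4*y)) -> ((12*(x+y))+(4*y))
Fixed point: ((12*(x+y))+(4*y))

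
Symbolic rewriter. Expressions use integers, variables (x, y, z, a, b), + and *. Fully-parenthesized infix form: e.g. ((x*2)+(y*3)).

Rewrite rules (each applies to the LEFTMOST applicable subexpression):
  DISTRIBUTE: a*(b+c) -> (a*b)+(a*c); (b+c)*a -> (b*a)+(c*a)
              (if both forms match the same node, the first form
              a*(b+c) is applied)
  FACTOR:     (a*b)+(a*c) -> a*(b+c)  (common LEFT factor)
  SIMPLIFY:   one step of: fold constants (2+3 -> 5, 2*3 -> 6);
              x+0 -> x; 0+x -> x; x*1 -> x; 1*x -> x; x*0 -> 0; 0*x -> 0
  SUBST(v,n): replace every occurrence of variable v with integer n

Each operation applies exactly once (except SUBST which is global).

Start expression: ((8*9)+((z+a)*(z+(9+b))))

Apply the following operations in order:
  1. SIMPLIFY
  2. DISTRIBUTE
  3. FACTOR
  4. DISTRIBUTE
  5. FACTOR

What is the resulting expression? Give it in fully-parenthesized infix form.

Answer: (72+((z+a)*(z+(9+b))))

Derivation:
Start: ((8*9)+((z+a)*(z+(9+b))))
Apply SIMPLIFY at L (target: (8*9)): ((8*9)+((z+a)*(z+(9+b)))) -> (72+((z+a)*(z+(9+b))))
Apply DISTRIBUTE at R (target: ((z+a)*(z+(9+b)))): (72+((z+a)*(z+(9+b)))) -> (72+(((z+a)*z)+((z+a)*(9+b))))
Apply FACTOR at R (target: (((z+a)*z)+((z+a)*(9+b)))): (72+(((z+a)*z)+((z+a)*(9+b)))) -> (72+((z+a)*(z+(9+b))))
Apply DISTRIBUTE at R (target: ((z+a)*(z+(9+b)))): (72+((z+a)*(z+(9+b)))) -> (72+(((z+a)*z)+((z+a)*(9+b))))
Apply FACTOR at R (target: (((z+a)*z)+((z+a)*(9+b)))): (72+(((z+a)*z)+((z+a)*(9+b)))) -> (72+((z+a)*(z+(9+b))))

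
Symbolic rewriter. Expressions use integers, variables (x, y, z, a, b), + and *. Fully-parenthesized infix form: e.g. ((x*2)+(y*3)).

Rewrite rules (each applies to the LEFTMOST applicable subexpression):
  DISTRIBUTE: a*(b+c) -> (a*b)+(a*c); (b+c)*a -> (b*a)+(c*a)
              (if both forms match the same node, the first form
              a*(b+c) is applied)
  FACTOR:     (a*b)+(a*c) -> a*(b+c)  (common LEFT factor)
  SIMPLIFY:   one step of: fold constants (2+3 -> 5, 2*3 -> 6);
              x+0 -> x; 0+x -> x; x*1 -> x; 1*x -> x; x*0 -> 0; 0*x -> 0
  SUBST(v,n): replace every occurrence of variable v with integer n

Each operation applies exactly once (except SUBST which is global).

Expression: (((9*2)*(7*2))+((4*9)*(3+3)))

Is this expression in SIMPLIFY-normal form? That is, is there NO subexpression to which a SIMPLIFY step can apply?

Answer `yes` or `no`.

Answer: no

Derivation:
Expression: (((9*2)*(7*2))+((4*9)*(3+3)))
Scanning for simplifiable subexpressions (pre-order)...
  at root: (((9*2)*(7*2))+((4*9)*(3+3))) (not simplifiable)
  at L: ((9*2)*(7*2)) (not simplifiable)
  at LL: (9*2) (SIMPLIFIABLE)
  at LR: (7*2) (SIMPLIFIABLE)
  at R: ((4*9)*(3+3)) (not simplifiable)
  at RL: (4*9) (SIMPLIFIABLE)
  at RR: (3+3) (SIMPLIFIABLE)
Found simplifiable subexpr at path LL: (9*2)
One SIMPLIFY step would give: ((18*(7*2))+((4*9)*(3+3)))
-> NOT in normal form.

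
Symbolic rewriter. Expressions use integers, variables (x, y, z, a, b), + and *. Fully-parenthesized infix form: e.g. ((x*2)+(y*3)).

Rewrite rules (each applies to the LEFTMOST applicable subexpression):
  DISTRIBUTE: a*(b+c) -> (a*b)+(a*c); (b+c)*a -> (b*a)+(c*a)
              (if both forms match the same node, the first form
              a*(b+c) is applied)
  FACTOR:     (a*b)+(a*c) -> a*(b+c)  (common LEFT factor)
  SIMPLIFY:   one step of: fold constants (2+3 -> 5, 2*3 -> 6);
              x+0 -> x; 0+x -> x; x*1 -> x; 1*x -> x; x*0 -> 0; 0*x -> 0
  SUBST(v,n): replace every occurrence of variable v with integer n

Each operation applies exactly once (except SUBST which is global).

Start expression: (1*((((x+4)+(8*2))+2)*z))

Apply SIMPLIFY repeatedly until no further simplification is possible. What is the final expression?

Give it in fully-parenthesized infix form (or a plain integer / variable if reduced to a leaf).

Answer: ((((x+4)+16)+2)*z)

Derivation:
Start: (1*((((x+4)+(8*2))+2)*z))
Step 1: at root: (1*((((x+4)+(8*2))+2)*z)) -> ((((x+4)+(8*2))+2)*z); overall: (1*((((x+4)+(8*2))+2)*z)) -> ((((x+4)+(8*2))+2)*z)
Step 2: at LLR: (8*2) -> 16; overall: ((((x+4)+(8*2))+2)*z) -> ((((x+4)+16)+2)*z)
Fixed point: ((((x+4)+16)+2)*z)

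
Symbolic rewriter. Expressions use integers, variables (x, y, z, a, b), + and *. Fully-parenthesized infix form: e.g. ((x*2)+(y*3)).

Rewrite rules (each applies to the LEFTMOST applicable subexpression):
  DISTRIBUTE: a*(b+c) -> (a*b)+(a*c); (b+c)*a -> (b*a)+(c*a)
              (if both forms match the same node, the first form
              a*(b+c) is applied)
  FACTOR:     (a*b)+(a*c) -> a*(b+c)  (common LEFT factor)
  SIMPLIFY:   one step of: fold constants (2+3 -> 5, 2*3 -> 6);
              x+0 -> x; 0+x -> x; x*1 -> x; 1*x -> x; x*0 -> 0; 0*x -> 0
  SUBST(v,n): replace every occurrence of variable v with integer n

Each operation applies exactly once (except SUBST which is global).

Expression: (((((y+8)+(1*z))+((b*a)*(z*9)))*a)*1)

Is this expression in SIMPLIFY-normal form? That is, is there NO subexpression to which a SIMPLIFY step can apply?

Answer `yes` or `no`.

Answer: no

Derivation:
Expression: (((((y+8)+(1*z))+((b*a)*(z*9)))*a)*1)
Scanning for simplifiable subexpressions (pre-order)...
  at root: (((((y+8)+(1*z))+((b*a)*(z*9)))*a)*1) (SIMPLIFIABLE)
  at L: ((((y+8)+(1*z))+((b*a)*(z*9)))*a) (not simplifiable)
  at LL: (((y+8)+(1*z))+((b*a)*(z*9))) (not simplifiable)
  at LLL: ((y+8)+(1*z)) (not simplifiable)
  at LLLL: (y+8) (not simplifiable)
  at LLLR: (1*z) (SIMPLIFIABLE)
  at LLR: ((b*a)*(z*9)) (not simplifiable)
  at LLRL: (b*a) (not simplifiable)
  at LLRR: (z*9) (not simplifiable)
Found simplifiable subexpr at path root: (((((y+8)+(1*z))+((b*a)*(z*9)))*a)*1)
One SIMPLIFY step would give: ((((y+8)+(1*z))+((b*a)*(z*9)))*a)
-> NOT in normal form.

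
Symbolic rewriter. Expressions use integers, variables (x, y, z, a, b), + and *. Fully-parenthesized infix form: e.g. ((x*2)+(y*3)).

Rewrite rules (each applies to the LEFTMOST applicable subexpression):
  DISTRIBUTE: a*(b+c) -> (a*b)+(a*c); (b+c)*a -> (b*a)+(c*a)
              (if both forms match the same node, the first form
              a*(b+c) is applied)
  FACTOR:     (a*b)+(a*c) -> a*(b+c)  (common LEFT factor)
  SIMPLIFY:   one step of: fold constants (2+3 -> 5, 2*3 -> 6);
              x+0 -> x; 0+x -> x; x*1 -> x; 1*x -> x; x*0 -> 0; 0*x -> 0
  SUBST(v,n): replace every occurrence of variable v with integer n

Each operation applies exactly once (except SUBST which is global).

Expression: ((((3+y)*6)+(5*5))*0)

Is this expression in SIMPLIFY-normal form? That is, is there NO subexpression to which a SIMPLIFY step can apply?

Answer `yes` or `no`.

Expression: ((((3+y)*6)+(5*5))*0)
Scanning for simplifiable subexpressions (pre-order)...
  at root: ((((3+y)*6)+(5*5))*0) (SIMPLIFIABLE)
  at L: (((3+y)*6)+(5*5)) (not simplifiable)
  at LL: ((3+y)*6) (not simplifiable)
  at LLL: (3+y) (not simplifiable)
  at LR: (5*5) (SIMPLIFIABLE)
Found simplifiable subexpr at path root: ((((3+y)*6)+(5*5))*0)
One SIMPLIFY step would give: 0
-> NOT in normal form.

Answer: no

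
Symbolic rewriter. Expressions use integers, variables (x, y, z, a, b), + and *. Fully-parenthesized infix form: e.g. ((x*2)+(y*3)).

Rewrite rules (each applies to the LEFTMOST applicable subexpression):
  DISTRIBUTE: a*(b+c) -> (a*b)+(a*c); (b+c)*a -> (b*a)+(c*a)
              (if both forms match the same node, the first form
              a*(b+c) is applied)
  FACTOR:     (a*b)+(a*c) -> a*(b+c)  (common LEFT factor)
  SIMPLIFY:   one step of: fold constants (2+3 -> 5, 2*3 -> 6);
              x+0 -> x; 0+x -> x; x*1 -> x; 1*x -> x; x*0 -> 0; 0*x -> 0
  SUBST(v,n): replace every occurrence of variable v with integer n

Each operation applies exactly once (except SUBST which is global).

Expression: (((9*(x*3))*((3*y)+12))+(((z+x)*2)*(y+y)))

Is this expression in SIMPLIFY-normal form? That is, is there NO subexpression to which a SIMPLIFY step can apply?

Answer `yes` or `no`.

Answer: yes

Derivation:
Expression: (((9*(x*3))*((3*y)+12))+(((z+x)*2)*(y+y)))
Scanning for simplifiable subexpressions (pre-order)...
  at root: (((9*(x*3))*((3*y)+12))+(((z+x)*2)*(y+y))) (not simplifiable)
  at L: ((9*(x*3))*((3*y)+12)) (not simplifiable)
  at LL: (9*(x*3)) (not simplifiable)
  at LLR: (x*3) (not simplifiable)
  at LR: ((3*y)+12) (not simplifiable)
  at LRL: (3*y) (not simplifiable)
  at R: (((z+x)*2)*(y+y)) (not simplifiable)
  at RL: ((z+x)*2) (not simplifiable)
  at RLL: (z+x) (not simplifiable)
  at RR: (y+y) (not simplifiable)
Result: no simplifiable subexpression found -> normal form.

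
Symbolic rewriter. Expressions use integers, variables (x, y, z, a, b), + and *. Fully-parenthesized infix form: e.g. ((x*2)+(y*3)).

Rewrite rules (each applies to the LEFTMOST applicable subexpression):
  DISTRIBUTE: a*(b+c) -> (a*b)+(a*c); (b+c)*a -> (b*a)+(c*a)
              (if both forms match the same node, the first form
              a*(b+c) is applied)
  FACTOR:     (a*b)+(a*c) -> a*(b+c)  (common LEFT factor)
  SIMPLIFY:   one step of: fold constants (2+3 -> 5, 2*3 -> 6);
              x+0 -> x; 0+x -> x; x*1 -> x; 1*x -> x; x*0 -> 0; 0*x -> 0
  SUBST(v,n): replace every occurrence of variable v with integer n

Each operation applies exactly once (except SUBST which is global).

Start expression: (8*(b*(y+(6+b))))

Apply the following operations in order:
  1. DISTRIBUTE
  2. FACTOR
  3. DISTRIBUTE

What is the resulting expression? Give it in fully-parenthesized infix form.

Start: (8*(b*(y+(6+b))))
Apply DISTRIBUTE at R (target: (b*(y+(6+b)))): (8*(b*(y+(6+b)))) -> (8*((b*y)+(b*(6+b))))
Apply FACTOR at R (target: ((b*y)+(b*(6+b)))): (8*((b*y)+(b*(6+b)))) -> (8*(b*(y+(6+b))))
Apply DISTRIBUTE at R (target: (b*(y+(6+b)))): (8*(b*(y+(6+b)))) -> (8*((b*y)+(b*(6+b))))

Answer: (8*((b*y)+(b*(6+b))))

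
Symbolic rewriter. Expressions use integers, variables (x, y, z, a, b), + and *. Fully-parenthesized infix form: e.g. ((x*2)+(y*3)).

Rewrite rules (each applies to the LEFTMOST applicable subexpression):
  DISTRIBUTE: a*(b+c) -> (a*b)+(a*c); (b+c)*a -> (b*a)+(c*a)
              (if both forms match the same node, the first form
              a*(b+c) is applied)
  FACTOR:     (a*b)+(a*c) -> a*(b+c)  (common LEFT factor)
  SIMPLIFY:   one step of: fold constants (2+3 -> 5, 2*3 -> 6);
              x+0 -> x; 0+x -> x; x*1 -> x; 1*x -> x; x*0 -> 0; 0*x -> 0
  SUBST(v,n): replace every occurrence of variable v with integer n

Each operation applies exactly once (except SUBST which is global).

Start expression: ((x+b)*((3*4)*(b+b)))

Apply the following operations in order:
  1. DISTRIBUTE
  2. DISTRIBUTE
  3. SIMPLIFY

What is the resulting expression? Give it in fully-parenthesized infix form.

Start: ((x+b)*((3*4)*(b+b)))
Apply DISTRIBUTE at root (target: ((x+b)*((3*4)*(b+b)))): ((x+b)*((3*4)*(b+b))) -> ((x*((3*4)*(b+b)))+(b*((3*4)*(b+b))))
Apply DISTRIBUTE at LR (target: ((3*4)*(b+b))): ((x*((3*4)*(b+b)))+(b*((3*4)*(b+b)))) -> ((x*(((3*4)*b)+((3*4)*b)))+(b*((3*4)*(b+b))))
Apply SIMPLIFY at LRLL (target: (3*4)): ((x*(((3*4)*b)+((3*4)*b)))+(b*((3*4)*(b+b)))) -> ((x*((12*b)+((3*4)*b)))+(b*((3*4)*(b+b))))

Answer: ((x*((12*b)+((3*4)*b)))+(b*((3*4)*(b+b))))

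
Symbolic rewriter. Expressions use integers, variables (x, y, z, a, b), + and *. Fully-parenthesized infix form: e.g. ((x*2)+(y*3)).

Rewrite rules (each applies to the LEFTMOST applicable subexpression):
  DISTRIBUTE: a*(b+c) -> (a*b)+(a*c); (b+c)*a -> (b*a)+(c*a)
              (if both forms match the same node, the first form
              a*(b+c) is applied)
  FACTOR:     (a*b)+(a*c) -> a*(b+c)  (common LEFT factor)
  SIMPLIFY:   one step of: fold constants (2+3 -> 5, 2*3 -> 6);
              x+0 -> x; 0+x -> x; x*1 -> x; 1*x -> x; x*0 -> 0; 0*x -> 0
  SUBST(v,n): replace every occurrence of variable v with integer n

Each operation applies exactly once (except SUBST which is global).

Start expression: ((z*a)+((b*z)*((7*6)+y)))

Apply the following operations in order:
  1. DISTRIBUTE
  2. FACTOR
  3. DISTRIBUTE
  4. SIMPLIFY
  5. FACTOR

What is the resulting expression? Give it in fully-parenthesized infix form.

Answer: ((z*a)+((b*z)*(42+y)))

Derivation:
Start: ((z*a)+((b*z)*((7*6)+y)))
Apply DISTRIBUTE at R (target: ((b*z)*((7*6)+y))): ((z*a)+((b*z)*((7*6)+y))) -> ((z*a)+(((b*z)*(7*6))+((b*z)*y)))
Apply FACTOR at R (target: (((b*z)*(7*6))+((b*z)*y))): ((z*a)+(((b*z)*(7*6))+((b*z)*y))) -> ((z*a)+((b*z)*((7*6)+y)))
Apply DISTRIBUTE at R (target: ((b*z)*((7*6)+y))): ((z*a)+((b*z)*((7*6)+y))) -> ((z*a)+(((b*z)*(7*6))+((b*z)*y)))
Apply SIMPLIFY at RLR (target: (7*6)): ((z*a)+(((b*z)*(7*6))+((b*z)*y))) -> ((z*a)+(((b*z)*42)+((b*z)*y)))
Apply FACTOR at R (target: (((b*z)*42)+((b*z)*y))): ((z*a)+(((b*z)*42)+((b*z)*y))) -> ((z*a)+((b*z)*(42+y)))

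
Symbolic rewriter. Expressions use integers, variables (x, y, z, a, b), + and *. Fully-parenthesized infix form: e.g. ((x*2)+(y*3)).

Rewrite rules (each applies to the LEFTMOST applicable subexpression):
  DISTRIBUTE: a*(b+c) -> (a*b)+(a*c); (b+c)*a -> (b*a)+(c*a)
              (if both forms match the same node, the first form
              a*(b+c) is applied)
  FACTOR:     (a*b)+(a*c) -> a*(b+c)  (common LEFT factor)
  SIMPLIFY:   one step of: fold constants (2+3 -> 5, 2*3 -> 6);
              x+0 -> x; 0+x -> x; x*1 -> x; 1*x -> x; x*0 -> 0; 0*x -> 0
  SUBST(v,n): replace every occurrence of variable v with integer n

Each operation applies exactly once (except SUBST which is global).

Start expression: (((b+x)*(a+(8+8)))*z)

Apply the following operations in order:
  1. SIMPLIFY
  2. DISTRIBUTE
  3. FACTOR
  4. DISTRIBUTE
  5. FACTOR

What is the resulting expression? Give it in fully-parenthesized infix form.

Answer: (((b+x)*(a+16))*z)

Derivation:
Start: (((b+x)*(a+(8+8)))*z)
Apply SIMPLIFY at LRR (target: (8+8)): (((b+x)*(a+(8+8)))*z) -> (((b+x)*(a+16))*z)
Apply DISTRIBUTE at L (target: ((b+x)*(a+16))): (((b+x)*(a+16))*z) -> ((((b+x)*a)+((b+x)*16))*z)
Apply FACTOR at L (target: (((b+x)*a)+((b+x)*16))): ((((b+x)*a)+((b+x)*16))*z) -> (((b+x)*(a+16))*z)
Apply DISTRIBUTE at L (target: ((b+x)*(a+16))): (((b+x)*(a+16))*z) -> ((((b+x)*a)+((b+x)*16))*z)
Apply FACTOR at L (target: (((b+x)*a)+((b+x)*16))): ((((b+x)*a)+((b+x)*16))*z) -> (((b+x)*(a+16))*z)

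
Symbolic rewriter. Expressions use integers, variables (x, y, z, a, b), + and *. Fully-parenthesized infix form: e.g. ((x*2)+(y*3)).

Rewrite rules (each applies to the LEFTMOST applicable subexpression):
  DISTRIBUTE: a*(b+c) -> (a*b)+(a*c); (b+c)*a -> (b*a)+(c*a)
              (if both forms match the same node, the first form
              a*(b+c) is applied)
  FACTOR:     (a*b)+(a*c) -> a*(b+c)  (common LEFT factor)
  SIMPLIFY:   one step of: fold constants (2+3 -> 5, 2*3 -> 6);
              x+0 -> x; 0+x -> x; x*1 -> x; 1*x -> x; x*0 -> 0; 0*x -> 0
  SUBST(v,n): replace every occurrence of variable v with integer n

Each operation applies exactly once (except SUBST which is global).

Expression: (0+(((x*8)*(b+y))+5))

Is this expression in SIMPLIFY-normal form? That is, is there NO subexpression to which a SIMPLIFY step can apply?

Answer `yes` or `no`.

Answer: no

Derivation:
Expression: (0+(((x*8)*(b+y))+5))
Scanning for simplifiable subexpressions (pre-order)...
  at root: (0+(((x*8)*(b+y))+5)) (SIMPLIFIABLE)
  at R: (((x*8)*(b+y))+5) (not simplifiable)
  at RL: ((x*8)*(b+y)) (not simplifiable)
  at RLL: (x*8) (not simplifiable)
  at RLR: (b+y) (not simplifiable)
Found simplifiable subexpr at path root: (0+(((x*8)*(b+y))+5))
One SIMPLIFY step would give: (((x*8)*(b+y))+5)
-> NOT in normal form.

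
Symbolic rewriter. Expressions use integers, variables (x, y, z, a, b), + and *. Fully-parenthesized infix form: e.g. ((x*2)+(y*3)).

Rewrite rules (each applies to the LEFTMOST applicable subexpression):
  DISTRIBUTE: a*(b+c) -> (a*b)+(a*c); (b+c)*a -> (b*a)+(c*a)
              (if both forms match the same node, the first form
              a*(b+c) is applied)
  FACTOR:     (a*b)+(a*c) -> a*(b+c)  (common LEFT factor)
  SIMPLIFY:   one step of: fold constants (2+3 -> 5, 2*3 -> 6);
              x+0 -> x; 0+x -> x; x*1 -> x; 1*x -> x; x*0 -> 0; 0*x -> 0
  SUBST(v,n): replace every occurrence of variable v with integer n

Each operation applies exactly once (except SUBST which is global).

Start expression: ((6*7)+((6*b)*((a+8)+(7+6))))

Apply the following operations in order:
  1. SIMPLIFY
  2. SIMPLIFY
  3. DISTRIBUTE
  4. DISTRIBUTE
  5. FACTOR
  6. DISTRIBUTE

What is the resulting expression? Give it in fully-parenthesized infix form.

Start: ((6*7)+((6*b)*((a+8)+(7+6))))
Apply SIMPLIFY at L (target: (6*7)): ((6*7)+((6*b)*((a+8)+(7+6)))) -> (42+((6*b)*((a+8)+(7+6))))
Apply SIMPLIFY at RRR (target: (7+6)): (42+((6*b)*((a+8)+(7+6)))) -> (42+((6*b)*((a+8)+13)))
Apply DISTRIBUTE at R (target: ((6*b)*((a+8)+13))): (42+((6*b)*((a+8)+13))) -> (42+(((6*b)*(a+8))+((6*b)*13)))
Apply DISTRIBUTE at RL (target: ((6*b)*(a+8))): (42+(((6*b)*(a+8))+((6*b)*13))) -> (42+((((6*b)*a)+((6*b)*8))+((6*b)*13)))
Apply FACTOR at RL (target: (((6*b)*a)+((6*b)*8))): (42+((((6*b)*a)+((6*b)*8))+((6*b)*13))) -> (42+(((6*b)*(a+8))+((6*b)*13)))
Apply DISTRIBUTE at RL (target: ((6*b)*(a+8))): (42+(((6*b)*(a+8))+((6*b)*13))) -> (42+((((6*b)*a)+((6*b)*8))+((6*b)*13)))

Answer: (42+((((6*b)*a)+((6*b)*8))+((6*b)*13)))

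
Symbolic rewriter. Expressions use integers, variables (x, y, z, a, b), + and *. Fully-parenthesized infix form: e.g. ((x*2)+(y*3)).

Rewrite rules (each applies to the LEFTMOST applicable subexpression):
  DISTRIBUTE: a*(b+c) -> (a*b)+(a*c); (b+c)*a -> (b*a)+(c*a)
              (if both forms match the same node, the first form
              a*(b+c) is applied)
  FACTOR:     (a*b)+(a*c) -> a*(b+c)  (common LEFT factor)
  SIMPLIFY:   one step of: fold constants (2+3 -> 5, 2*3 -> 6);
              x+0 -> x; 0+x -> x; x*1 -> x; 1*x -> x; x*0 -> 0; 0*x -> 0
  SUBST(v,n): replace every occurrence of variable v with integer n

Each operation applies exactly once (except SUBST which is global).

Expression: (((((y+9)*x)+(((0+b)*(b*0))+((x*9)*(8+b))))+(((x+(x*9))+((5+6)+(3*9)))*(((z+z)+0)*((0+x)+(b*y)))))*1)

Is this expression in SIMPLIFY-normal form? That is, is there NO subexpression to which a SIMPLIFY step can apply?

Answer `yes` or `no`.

Expression: (((((y+9)*x)+(((0+b)*(b*0))+((x*9)*(8+b))))+(((x+(x*9))+((5+6)+(3*9)))*(((z+z)+0)*((0+x)+(b*y)))))*1)
Scanning for simplifiable subexpressions (pre-order)...
  at root: (((((y+9)*x)+(((0+b)*(b*0))+((x*9)*(8+b))))+(((x+(x*9))+((5+6)+(3*9)))*(((z+z)+0)*((0+x)+(b*y)))))*1) (SIMPLIFIABLE)
  at L: ((((y+9)*x)+(((0+b)*(b*0))+((x*9)*(8+b))))+(((x+(x*9))+((5+6)+(3*9)))*(((z+z)+0)*((0+x)+(b*y))))) (not simplifiable)
  at LL: (((y+9)*x)+(((0+b)*(b*0))+((x*9)*(8+b)))) (not simplifiable)
  at LLL: ((y+9)*x) (not simplifiable)
  at LLLL: (y+9) (not simplifiable)
  at LLR: (((0+b)*(b*0))+((x*9)*(8+b))) (not simplifiable)
  at LLRL: ((0+b)*(b*0)) (not simplifiable)
  at LLRLL: (0+b) (SIMPLIFIABLE)
  at LLRLR: (b*0) (SIMPLIFIABLE)
  at LLRR: ((x*9)*(8+b)) (not simplifiable)
  at LLRRL: (x*9) (not simplifiable)
  at LLRRR: (8+b) (not simplifiable)
  at LR: (((x+(x*9))+((5+6)+(3*9)))*(((z+z)+0)*((0+x)+(b*y)))) (not simplifiable)
  at LRL: ((x+(x*9))+((5+6)+(3*9))) (not simplifiable)
  at LRLL: (x+(x*9)) (not simplifiable)
  at LRLLR: (x*9) (not simplifiable)
  at LRLR: ((5+6)+(3*9)) (not simplifiable)
  at LRLRL: (5+6) (SIMPLIFIABLE)
  at LRLRR: (3*9) (SIMPLIFIABLE)
  at LRR: (((z+z)+0)*((0+x)+(b*y))) (not simplifiable)
  at LRRL: ((z+z)+0) (SIMPLIFIABLE)
  at LRRLL: (z+z) (not simplifiable)
  at LRRR: ((0+x)+(b*y)) (not simplifiable)
  at LRRRL: (0+x) (SIMPLIFIABLE)
  at LRRRR: (b*y) (not simplifiable)
Found simplifiable subexpr at path root: (((((y+9)*x)+(((0+b)*(b*0))+((x*9)*(8+b))))+(((x+(x*9))+((5+6)+(3*9)))*(((z+z)+0)*((0+x)+(b*y)))))*1)
One SIMPLIFY step would give: ((((y+9)*x)+(((0+b)*(b*0))+((x*9)*(8+b))))+(((x+(x*9))+((5+6)+(3*9)))*(((z+z)+0)*((0+x)+(b*y)))))
-> NOT in normal form.

Answer: no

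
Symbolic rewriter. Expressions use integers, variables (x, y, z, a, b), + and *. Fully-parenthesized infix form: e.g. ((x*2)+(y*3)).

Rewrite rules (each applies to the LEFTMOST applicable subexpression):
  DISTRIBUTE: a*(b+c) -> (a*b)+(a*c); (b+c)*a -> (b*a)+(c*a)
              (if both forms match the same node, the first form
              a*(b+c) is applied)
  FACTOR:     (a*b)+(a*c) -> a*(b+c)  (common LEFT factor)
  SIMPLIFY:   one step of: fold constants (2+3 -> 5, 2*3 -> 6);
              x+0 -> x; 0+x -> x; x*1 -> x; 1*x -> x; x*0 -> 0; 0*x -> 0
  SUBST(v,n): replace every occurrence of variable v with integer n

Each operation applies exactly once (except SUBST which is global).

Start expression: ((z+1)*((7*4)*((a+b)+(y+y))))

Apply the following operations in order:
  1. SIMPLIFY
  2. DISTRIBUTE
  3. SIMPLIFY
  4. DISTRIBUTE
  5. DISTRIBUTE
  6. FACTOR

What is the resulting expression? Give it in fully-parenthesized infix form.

Answer: ((z*((28*(a+b))+(28*(y+y))))+(28*((a+b)+(y+y))))

Derivation:
Start: ((z+1)*((7*4)*((a+b)+(y+y))))
Apply SIMPLIFY at RL (target: (7*4)): ((z+1)*((7*4)*((a+b)+(y+y)))) -> ((z+1)*(28*((a+b)+(y+y))))
Apply DISTRIBUTE at root (target: ((z+1)*(28*((a+b)+(y+y))))): ((z+1)*(28*((a+b)+(y+y)))) -> ((z*(28*((a+b)+(y+y))))+(1*(28*((a+b)+(y+y)))))
Apply SIMPLIFY at R (target: (1*(28*((a+b)+(y+y))))): ((z*(28*((a+b)+(y+y))))+(1*(28*((a+b)+(y+y))))) -> ((z*(28*((a+b)+(y+y))))+(28*((a+b)+(y+y))))
Apply DISTRIBUTE at LR (target: (28*((a+b)+(y+y)))): ((z*(28*((a+b)+(y+y))))+(28*((a+b)+(y+y)))) -> ((z*((28*(a+b))+(28*(y+y))))+(28*((a+b)+(y+y))))
Apply DISTRIBUTE at L (target: (z*((28*(a+b))+(28*(y+y))))): ((z*((28*(a+b))+(28*(y+y))))+(28*((a+b)+(y+y)))) -> (((z*(28*(a+b)))+(z*(28*(y+y))))+(28*((a+b)+(y+y))))
Apply FACTOR at L (target: ((z*(28*(a+b)))+(z*(28*(y+y))))): (((z*(28*(a+b)))+(z*(28*(y+y))))+(28*((a+b)+(y+y)))) -> ((z*((28*(a+b))+(28*(y+y))))+(28*((a+b)+(y+y))))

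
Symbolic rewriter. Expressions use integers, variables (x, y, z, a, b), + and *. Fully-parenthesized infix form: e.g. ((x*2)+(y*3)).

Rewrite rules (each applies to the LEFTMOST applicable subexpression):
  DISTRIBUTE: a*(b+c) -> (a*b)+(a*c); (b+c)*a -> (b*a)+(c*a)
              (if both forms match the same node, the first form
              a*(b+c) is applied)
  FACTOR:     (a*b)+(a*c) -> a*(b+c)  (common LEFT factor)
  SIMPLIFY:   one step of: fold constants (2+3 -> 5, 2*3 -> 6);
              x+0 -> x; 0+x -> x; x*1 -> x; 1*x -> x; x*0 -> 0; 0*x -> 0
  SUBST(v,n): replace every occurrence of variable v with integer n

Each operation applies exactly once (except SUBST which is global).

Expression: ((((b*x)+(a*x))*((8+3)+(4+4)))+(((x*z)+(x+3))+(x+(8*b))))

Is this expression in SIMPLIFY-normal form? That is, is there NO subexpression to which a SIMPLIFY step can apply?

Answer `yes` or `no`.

Answer: no

Derivation:
Expression: ((((b*x)+(a*x))*((8+3)+(4+4)))+(((x*z)+(x+3))+(x+(8*b))))
Scanning for simplifiable subexpressions (pre-order)...
  at root: ((((b*x)+(a*x))*((8+3)+(4+4)))+(((x*z)+(x+3))+(x+(8*b)))) (not simplifiable)
  at L: (((b*x)+(a*x))*((8+3)+(4+4))) (not simplifiable)
  at LL: ((b*x)+(a*x)) (not simplifiable)
  at LLL: (b*x) (not simplifiable)
  at LLR: (a*x) (not simplifiable)
  at LR: ((8+3)+(4+4)) (not simplifiable)
  at LRL: (8+3) (SIMPLIFIABLE)
  at LRR: (4+4) (SIMPLIFIABLE)
  at R: (((x*z)+(x+3))+(x+(8*b))) (not simplifiable)
  at RL: ((x*z)+(x+3)) (not simplifiable)
  at RLL: (x*z) (not simplifiable)
  at RLR: (x+3) (not simplifiable)
  at RR: (x+(8*b)) (not simplifiable)
  at RRR: (8*b) (not simplifiable)
Found simplifiable subexpr at path LRL: (8+3)
One SIMPLIFY step would give: ((((b*x)+(a*x))*(11+(4+4)))+(((x*z)+(x+3))+(x+(8*b))))
-> NOT in normal form.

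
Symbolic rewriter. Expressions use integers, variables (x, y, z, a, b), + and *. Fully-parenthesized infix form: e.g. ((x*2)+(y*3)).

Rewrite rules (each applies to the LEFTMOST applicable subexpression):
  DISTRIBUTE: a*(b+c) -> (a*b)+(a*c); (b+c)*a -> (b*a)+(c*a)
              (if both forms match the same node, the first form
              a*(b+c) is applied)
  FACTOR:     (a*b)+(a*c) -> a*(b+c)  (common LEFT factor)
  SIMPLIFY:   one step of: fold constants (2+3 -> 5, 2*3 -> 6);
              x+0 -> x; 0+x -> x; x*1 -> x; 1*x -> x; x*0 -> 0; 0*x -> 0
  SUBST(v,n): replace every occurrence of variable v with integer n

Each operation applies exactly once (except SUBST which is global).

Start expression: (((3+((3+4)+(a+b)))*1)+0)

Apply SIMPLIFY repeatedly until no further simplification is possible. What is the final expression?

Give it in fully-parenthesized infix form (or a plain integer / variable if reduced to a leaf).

Start: (((3+((3+4)+(a+b)))*1)+0)
Step 1: at root: (((3+((3+4)+(a+b)))*1)+0) -> ((3+((3+4)+(a+b)))*1); overall: (((3+((3+4)+(a+b)))*1)+0) -> ((3+((3+4)+(a+b)))*1)
Step 2: at root: ((3+((3+4)+(a+b)))*1) -> (3+((3+4)+(a+b))); overall: ((3+((3+4)+(a+b)))*1) -> (3+((3+4)+(a+b)))
Step 3: at RL: (3+4) -> 7; overall: (3+((3+4)+(a+b))) -> (3+(7+(a+b)))
Fixed point: (3+(7+(a+b)))

Answer: (3+(7+(a+b)))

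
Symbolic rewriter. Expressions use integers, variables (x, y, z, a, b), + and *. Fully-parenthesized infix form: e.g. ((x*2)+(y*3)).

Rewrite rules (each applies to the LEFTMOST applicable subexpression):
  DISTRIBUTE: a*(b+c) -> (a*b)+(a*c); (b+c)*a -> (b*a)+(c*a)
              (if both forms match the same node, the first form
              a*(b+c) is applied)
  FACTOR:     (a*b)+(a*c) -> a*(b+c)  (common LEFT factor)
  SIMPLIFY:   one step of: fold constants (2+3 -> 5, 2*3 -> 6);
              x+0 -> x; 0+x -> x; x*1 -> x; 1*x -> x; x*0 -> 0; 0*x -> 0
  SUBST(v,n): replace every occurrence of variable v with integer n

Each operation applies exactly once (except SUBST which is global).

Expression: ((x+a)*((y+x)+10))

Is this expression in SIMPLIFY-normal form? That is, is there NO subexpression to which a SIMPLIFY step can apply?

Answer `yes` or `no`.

Expression: ((x+a)*((y+x)+10))
Scanning for simplifiable subexpressions (pre-order)...
  at root: ((x+a)*((y+x)+10)) (not simplifiable)
  at L: (x+a) (not simplifiable)
  at R: ((y+x)+10) (not simplifiable)
  at RL: (y+x) (not simplifiable)
Result: no simplifiable subexpression found -> normal form.

Answer: yes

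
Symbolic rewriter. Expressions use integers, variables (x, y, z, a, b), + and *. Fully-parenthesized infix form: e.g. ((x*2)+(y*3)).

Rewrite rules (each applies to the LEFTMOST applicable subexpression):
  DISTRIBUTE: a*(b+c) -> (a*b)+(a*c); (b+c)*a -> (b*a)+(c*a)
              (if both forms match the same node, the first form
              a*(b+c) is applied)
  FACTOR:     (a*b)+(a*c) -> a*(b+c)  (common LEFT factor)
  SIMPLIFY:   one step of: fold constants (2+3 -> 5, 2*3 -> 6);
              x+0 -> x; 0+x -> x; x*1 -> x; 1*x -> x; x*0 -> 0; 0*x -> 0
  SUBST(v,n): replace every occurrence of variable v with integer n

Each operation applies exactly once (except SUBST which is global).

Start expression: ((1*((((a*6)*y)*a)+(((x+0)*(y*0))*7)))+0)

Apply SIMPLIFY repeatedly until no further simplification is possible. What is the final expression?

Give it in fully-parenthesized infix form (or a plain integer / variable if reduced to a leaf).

Answer: (((a*6)*y)*a)

Derivation:
Start: ((1*((((a*6)*y)*a)+(((x+0)*(y*0))*7)))+0)
Step 1: at root: ((1*((((a*6)*y)*a)+(((x+0)*(y*0))*7)))+0) -> (1*((((a*6)*y)*a)+(((x+0)*(y*0))*7))); overall: ((1*((((a*6)*y)*a)+(((x+0)*(y*0))*7)))+0) -> (1*((((a*6)*y)*a)+(((x+0)*(y*0))*7)))
Step 2: at root: (1*((((a*6)*y)*a)+(((x+0)*(y*0))*7))) -> ((((a*6)*y)*a)+(((x+0)*(y*0))*7)); overall: (1*((((a*6)*y)*a)+(((x+0)*(y*0))*7))) -> ((((a*6)*y)*a)+(((x+0)*(y*0))*7))
Step 3: at RLL: (x+0) -> x; overall: ((((a*6)*y)*a)+(((x+0)*(y*0))*7)) -> ((((a*6)*y)*a)+((x*(y*0))*7))
Step 4: at RLR: (y*0) -> 0; overall: ((((a*6)*y)*a)+((x*(y*0))*7)) -> ((((a*6)*y)*a)+((x*0)*7))
Step 5: at RL: (x*0) -> 0; overall: ((((a*6)*y)*a)+((x*0)*7)) -> ((((a*6)*y)*a)+(0*7))
Step 6: at R: (0*7) -> 0; overall: ((((a*6)*y)*a)+(0*7)) -> ((((a*6)*y)*a)+0)
Step 7: at root: ((((a*6)*y)*a)+0) -> (((a*6)*y)*a); overall: ((((a*6)*y)*a)+0) -> (((a*6)*y)*a)
Fixed point: (((a*6)*y)*a)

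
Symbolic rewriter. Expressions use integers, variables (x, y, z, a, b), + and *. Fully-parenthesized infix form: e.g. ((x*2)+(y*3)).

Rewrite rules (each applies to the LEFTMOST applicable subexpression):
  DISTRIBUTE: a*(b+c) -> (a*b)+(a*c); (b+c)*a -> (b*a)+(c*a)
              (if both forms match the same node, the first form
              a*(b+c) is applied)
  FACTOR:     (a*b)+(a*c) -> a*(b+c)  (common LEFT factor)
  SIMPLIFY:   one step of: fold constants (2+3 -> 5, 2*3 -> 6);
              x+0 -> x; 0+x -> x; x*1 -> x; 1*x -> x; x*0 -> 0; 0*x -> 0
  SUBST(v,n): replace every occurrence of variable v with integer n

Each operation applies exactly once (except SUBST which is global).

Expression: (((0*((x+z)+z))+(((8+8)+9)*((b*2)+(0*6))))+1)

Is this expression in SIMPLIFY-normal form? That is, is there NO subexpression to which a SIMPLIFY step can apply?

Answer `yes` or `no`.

Answer: no

Derivation:
Expression: (((0*((x+z)+z))+(((8+8)+9)*((b*2)+(0*6))))+1)
Scanning for simplifiable subexpressions (pre-order)...
  at root: (((0*((x+z)+z))+(((8+8)+9)*((b*2)+(0*6))))+1) (not simplifiable)
  at L: ((0*((x+z)+z))+(((8+8)+9)*((b*2)+(0*6)))) (not simplifiable)
  at LL: (0*((x+z)+z)) (SIMPLIFIABLE)
  at LLR: ((x+z)+z) (not simplifiable)
  at LLRL: (x+z) (not simplifiable)
  at LR: (((8+8)+9)*((b*2)+(0*6))) (not simplifiable)
  at LRL: ((8+8)+9) (not simplifiable)
  at LRLL: (8+8) (SIMPLIFIABLE)
  at LRR: ((b*2)+(0*6)) (not simplifiable)
  at LRRL: (b*2) (not simplifiable)
  at LRRR: (0*6) (SIMPLIFIABLE)
Found simplifiable subexpr at path LL: (0*((x+z)+z))
One SIMPLIFY step would give: ((0+(((8+8)+9)*((b*2)+(0*6))))+1)
-> NOT in normal form.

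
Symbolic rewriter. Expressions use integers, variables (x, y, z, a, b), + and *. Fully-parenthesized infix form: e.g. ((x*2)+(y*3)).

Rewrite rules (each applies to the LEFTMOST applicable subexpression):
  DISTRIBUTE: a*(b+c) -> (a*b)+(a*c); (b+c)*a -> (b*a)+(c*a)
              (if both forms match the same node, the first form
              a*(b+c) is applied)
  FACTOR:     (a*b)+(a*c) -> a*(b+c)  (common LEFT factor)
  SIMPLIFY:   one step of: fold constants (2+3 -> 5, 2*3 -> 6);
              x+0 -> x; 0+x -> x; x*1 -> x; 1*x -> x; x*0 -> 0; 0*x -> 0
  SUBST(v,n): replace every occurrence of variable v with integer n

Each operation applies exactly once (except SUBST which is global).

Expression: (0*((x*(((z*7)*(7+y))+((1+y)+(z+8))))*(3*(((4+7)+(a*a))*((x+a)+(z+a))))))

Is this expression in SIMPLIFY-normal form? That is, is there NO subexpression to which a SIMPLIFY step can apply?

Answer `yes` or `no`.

Answer: no

Derivation:
Expression: (0*((x*(((z*7)*(7+y))+((1+y)+(z+8))))*(3*(((4+7)+(a*a))*((x+a)+(z+a))))))
Scanning for simplifiable subexpressions (pre-order)...
  at root: (0*((x*(((z*7)*(7+y))+((1+y)+(z+8))))*(3*(((4+7)+(a*a))*((x+a)+(z+a)))))) (SIMPLIFIABLE)
  at R: ((x*(((z*7)*(7+y))+((1+y)+(z+8))))*(3*(((4+7)+(a*a))*((x+a)+(z+a))))) (not simplifiable)
  at RL: (x*(((z*7)*(7+y))+((1+y)+(z+8)))) (not simplifiable)
  at RLR: (((z*7)*(7+y))+((1+y)+(z+8))) (not simplifiable)
  at RLRL: ((z*7)*(7+y)) (not simplifiable)
  at RLRLL: (z*7) (not simplifiable)
  at RLRLR: (7+y) (not simplifiable)
  at RLRR: ((1+y)+(z+8)) (not simplifiable)
  at RLRRL: (1+y) (not simplifiable)
  at RLRRR: (z+8) (not simplifiable)
  at RR: (3*(((4+7)+(a*a))*((x+a)+(z+a)))) (not simplifiable)
  at RRR: (((4+7)+(a*a))*((x+a)+(z+a))) (not simplifiable)
  at RRRL: ((4+7)+(a*a)) (not simplifiable)
  at RRRLL: (4+7) (SIMPLIFIABLE)
  at RRRLR: (a*a) (not simplifiable)
  at RRRR: ((x+a)+(z+a)) (not simplifiable)
  at RRRRL: (x+a) (not simplifiable)
  at RRRRR: (z+a) (not simplifiable)
Found simplifiable subexpr at path root: (0*((x*(((z*7)*(7+y))+((1+y)+(z+8))))*(3*(((4+7)+(a*a))*((x+a)+(z+a))))))
One SIMPLIFY step would give: 0
-> NOT in normal form.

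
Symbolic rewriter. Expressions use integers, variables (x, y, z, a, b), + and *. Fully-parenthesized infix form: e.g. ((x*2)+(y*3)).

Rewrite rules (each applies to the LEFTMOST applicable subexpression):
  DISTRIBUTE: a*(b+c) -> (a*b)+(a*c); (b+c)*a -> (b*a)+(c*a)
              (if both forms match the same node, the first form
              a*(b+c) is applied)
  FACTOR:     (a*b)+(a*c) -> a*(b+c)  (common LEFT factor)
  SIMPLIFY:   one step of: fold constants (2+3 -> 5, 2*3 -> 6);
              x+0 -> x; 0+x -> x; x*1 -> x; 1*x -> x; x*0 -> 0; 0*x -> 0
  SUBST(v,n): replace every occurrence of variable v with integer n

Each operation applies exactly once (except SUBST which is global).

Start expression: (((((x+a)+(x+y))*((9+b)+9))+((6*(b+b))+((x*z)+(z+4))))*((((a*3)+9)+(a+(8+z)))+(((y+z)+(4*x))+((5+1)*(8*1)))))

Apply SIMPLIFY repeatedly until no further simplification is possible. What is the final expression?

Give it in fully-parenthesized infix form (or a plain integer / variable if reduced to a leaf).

Answer: (((((x+a)+(x+y))*((9+b)+9))+((6*(b+b))+((x*z)+(z+4))))*((((a*3)+9)+(a+(8+z)))+(((y+z)+(4*x))+48)))

Derivation:
Start: (((((x+a)+(x+y))*((9+b)+9))+((6*(b+b))+((x*z)+(z+4))))*((((a*3)+9)+(a+(8+z)))+(((y+z)+(4*x))+((5+1)*(8*1)))))
Step 1: at RRRL: (5+1) -> 6; overall: (((((x+a)+(x+y))*((9+b)+9))+((6*(b+b))+((x*z)+(z+4))))*((((a*3)+9)+(a+(8+z)))+(((y+z)+(4*x))+((5+1)*(8*1))))) -> (((((x+a)+(x+y))*((9+b)+9))+((6*(b+b))+((x*z)+(z+4))))*((((a*3)+9)+(a+(8+z)))+(((y+z)+(4*x))+(6*(8*1)))))
Step 2: at RRRR: (8*1) -> 8; overall: (((((x+a)+(x+y))*((9+b)+9))+((6*(b+b))+((x*z)+(z+4))))*((((a*3)+9)+(a+(8+z)))+(((y+z)+(4*x))+(6*(8*1))))) -> (((((x+a)+(x+y))*((9+b)+9))+((6*(b+b))+((x*z)+(z+4))))*((((a*3)+9)+(a+(8+z)))+(((y+z)+(4*x))+(6*8))))
Step 3: at RRR: (6*8) -> 48; overall: (((((x+a)+(x+y))*((9+b)+9))+((6*(b+b))+((x*z)+(z+4))))*((((a*3)+9)+(a+(8+z)))+(((y+z)+(4*x))+(6*8)))) -> (((((x+a)+(x+y))*((9+b)+9))+((6*(b+b))+((x*z)+(z+4))))*((((a*3)+9)+(a+(8+z)))+(((y+z)+(4*x))+48)))
Fixed point: (((((x+a)+(x+y))*((9+b)+9))+((6*(b+b))+((x*z)+(z+4))))*((((a*3)+9)+(a+(8+z)))+(((y+z)+(4*x))+48)))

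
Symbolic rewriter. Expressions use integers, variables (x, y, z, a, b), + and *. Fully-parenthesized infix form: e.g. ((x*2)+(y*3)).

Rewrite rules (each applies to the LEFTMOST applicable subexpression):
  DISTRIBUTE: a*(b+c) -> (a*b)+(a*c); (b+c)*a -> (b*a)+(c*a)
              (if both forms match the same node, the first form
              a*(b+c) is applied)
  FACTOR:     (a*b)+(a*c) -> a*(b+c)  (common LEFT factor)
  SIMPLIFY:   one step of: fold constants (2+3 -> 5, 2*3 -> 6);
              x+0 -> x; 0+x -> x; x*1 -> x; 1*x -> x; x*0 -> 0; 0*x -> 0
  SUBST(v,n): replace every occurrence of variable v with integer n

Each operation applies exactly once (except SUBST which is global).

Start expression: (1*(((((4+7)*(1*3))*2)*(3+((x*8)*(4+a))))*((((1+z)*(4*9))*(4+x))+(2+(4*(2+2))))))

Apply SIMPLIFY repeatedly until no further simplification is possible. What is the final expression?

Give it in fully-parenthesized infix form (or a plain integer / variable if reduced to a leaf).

Start: (1*(((((4+7)*(1*3))*2)*(3+((x*8)*(4+a))))*((((1+z)*(4*9))*(4+x))+(2+(4*(2+2))))))
Step 1: at root: (1*(((((4+7)*(1*3))*2)*(3+((x*8)*(4+a))))*((((1+z)*(4*9))*(4+x))+(2+(4*(2+2)))))) -> (((((4+7)*(1*3))*2)*(3+((x*8)*(4+a))))*((((1+z)*(4*9))*(4+x))+(2+(4*(2+2))))); overall: (1*(((((4+7)*(1*3))*2)*(3+((x*8)*(4+a))))*((((1+z)*(4*9))*(4+x))+(2+(4*(2+2)))))) -> (((((4+7)*(1*3))*2)*(3+((x*8)*(4+a))))*((((1+z)*(4*9))*(4+x))+(2+(4*(2+2)))))
Step 2: at LLLL: (4+7) -> 11; overall: (((((4+7)*(1*3))*2)*(3+((x*8)*(4+a))))*((((1+z)*(4*9))*(4+x))+(2+(4*(2+2))))) -> ((((11*(1*3))*2)*(3+((x*8)*(4+a))))*((((1+z)*(4*9))*(4+x))+(2+(4*(2+2)))))
Step 3: at LLLR: (1*3) -> 3; overall: ((((11*(1*3))*2)*(3+((x*8)*(4+a))))*((((1+z)*(4*9))*(4+x))+(2+(4*(2+2))))) -> ((((11*3)*2)*(3+((x*8)*(4+a))))*((((1+z)*(4*9))*(4+x))+(2+(4*(2+2)))))
Step 4: at LLL: (11*3) -> 33; overall: ((((11*3)*2)*(3+((x*8)*(4+a))))*((((1+z)*(4*9))*(4+x))+(2+(4*(2+2))))) -> (((33*2)*(3+((x*8)*(4+a))))*((((1+z)*(4*9))*(4+x))+(2+(4*(2+2)))))
Step 5: at LL: (33*2) -> 66; overall: (((33*2)*(3+((x*8)*(4+a))))*((((1+z)*(4*9))*(4+x))+(2+(4*(2+2))))) -> ((66*(3+((x*8)*(4+a))))*((((1+z)*(4*9))*(4+x))+(2+(4*(2+2)))))
Step 6: at RLLR: (4*9) -> 36; overall: ((66*(3+((x*8)*(4+a))))*((((1+z)*(4*9))*(4+x))+(2+(4*(2+2))))) -> ((66*(3+((x*8)*(4+a))))*((((1+z)*36)*(4+x))+(2+(4*(2+2)))))
Step 7: at RRRR: (2+2) -> 4; overall: ((66*(3+((x*8)*(4+a))))*((((1+z)*36)*(4+x))+(2+(4*(2+2))))) -> ((66*(3+((x*8)*(4+a))))*((((1+z)*36)*(4+x))+(2+(4*4))))
Step 8: at RRR: (4*4) -> 16; overall: ((66*(3+((x*8)*(4+a))))*((((1+z)*36)*(4+x))+(2+(4*4)))) -> ((66*(3+((x*8)*(4+a))))*((((1+z)*36)*(4+x))+(2+16)))
Step 9: at RR: (2+16) -> 18; overall: ((66*(3+((x*8)*(4+a))))*((((1+z)*36)*(4+x))+(2+16))) -> ((66*(3+((x*8)*(4+a))))*((((1+z)*36)*(4+x))+18))
Fixed point: ((66*(3+((x*8)*(4+a))))*((((1+z)*36)*(4+x))+18))

Answer: ((66*(3+((x*8)*(4+a))))*((((1+z)*36)*(4+x))+18))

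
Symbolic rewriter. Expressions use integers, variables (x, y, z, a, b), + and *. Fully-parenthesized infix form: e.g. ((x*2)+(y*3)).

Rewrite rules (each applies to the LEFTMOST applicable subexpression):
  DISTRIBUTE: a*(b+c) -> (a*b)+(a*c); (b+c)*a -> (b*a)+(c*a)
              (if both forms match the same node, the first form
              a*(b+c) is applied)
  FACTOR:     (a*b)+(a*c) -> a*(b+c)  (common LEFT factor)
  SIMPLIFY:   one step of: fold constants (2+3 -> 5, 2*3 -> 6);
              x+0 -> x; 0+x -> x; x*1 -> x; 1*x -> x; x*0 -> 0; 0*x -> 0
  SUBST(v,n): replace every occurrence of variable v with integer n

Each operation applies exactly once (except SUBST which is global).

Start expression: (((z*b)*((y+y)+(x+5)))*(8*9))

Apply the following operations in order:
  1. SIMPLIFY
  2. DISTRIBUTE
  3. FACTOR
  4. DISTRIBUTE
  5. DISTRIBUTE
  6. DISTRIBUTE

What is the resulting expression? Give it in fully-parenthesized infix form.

Answer: (((((z*b)*y)+((z*b)*y))*72)+(((z*b)*(x+5))*72))

Derivation:
Start: (((z*b)*((y+y)+(x+5)))*(8*9))
Apply SIMPLIFY at R (target: (8*9)): (((z*b)*((y+y)+(x+5)))*(8*9)) -> (((z*b)*((y+y)+(x+5)))*72)
Apply DISTRIBUTE at L (target: ((z*b)*((y+y)+(x+5)))): (((z*b)*((y+y)+(x+5)))*72) -> ((((z*b)*(y+y))+((z*b)*(x+5)))*72)
Apply FACTOR at L (target: (((z*b)*(y+y))+((z*b)*(x+5)))): ((((z*b)*(y+y))+((z*b)*(x+5)))*72) -> (((z*b)*((y+y)+(x+5)))*72)
Apply DISTRIBUTE at L (target: ((z*b)*((y+y)+(x+5)))): (((z*b)*((y+y)+(x+5)))*72) -> ((((z*b)*(y+y))+((z*b)*(x+5)))*72)
Apply DISTRIBUTE at root (target: ((((z*b)*(y+y))+((z*b)*(x+5)))*72)): ((((z*b)*(y+y))+((z*b)*(x+5)))*72) -> ((((z*b)*(y+y))*72)+(((z*b)*(x+5))*72))
Apply DISTRIBUTE at LL (target: ((z*b)*(y+y))): ((((z*b)*(y+y))*72)+(((z*b)*(x+5))*72)) -> (((((z*b)*y)+((z*b)*y))*72)+(((z*b)*(x+5))*72))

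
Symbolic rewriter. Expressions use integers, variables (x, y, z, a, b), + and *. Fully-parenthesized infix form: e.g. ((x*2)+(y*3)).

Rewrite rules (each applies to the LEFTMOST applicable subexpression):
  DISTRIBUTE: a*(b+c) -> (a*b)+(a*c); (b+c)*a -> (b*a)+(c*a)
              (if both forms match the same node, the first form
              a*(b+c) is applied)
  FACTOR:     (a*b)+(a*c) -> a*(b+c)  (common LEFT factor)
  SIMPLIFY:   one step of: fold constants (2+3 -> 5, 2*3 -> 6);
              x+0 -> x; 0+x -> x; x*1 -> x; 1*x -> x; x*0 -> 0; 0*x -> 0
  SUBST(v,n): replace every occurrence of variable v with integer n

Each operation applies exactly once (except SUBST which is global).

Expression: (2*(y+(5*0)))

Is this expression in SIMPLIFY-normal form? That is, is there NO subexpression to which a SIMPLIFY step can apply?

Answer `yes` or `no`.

Answer: no

Derivation:
Expression: (2*(y+(5*0)))
Scanning for simplifiable subexpressions (pre-order)...
  at root: (2*(y+(5*0))) (not simplifiable)
  at R: (y+(5*0)) (not simplifiable)
  at RR: (5*0) (SIMPLIFIABLE)
Found simplifiable subexpr at path RR: (5*0)
One SIMPLIFY step would give: (2*(y+0))
-> NOT in normal form.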